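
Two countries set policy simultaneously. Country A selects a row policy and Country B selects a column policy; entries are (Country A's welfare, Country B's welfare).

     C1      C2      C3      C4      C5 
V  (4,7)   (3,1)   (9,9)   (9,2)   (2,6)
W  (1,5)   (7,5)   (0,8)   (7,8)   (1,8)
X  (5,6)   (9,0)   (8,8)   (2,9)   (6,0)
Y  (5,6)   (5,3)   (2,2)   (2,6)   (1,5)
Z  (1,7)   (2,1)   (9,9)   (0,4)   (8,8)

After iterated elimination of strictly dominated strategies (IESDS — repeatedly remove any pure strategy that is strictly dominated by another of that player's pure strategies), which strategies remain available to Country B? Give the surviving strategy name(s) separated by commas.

For Country B, C4 strictly dominates C2 on the remaining rows (V: 2>1, W: 8>5, X: 9>0, Y: 6>3, Z: 4>1); eliminate C2.
Country A's strategy W is strictly dominated by V (C1: 4>1, C3: 9>0, C4: 9>7, C5: 2>1) and is removed.
Among the remaining strategies, none is strictly dominated by another pure strategy of the same player, so the elimination stops.
Surviving strategies — Country A: {V, X, Y, Z}; Country B: {C1, C3, C4, C5}.

C1, C3, C4, C5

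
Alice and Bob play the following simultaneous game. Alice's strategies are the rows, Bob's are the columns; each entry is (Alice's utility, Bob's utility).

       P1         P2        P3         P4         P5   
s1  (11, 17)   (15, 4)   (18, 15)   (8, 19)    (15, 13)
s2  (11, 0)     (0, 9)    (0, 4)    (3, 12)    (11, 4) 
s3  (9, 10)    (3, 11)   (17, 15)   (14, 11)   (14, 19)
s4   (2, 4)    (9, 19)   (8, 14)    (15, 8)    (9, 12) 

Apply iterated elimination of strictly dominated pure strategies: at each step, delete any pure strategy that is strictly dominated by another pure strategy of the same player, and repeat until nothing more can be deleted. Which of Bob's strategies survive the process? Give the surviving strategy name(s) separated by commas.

P2, P3, P4, P5

Bob's strategy P1 is strictly dominated by P4 (s1: 19>17, s2: 12>0, s3: 11>10, s4: 8>4) and is removed.
Alice's strategy s2 is strictly dominated by s1 (P2: 15>0, P3: 18>0, P4: 8>3, P5: 15>11) and is removed.
Among the remaining strategies, none is strictly dominated by another pure strategy of the same player, so the elimination stops.
Surviving strategies — Alice: {s1, s3, s4}; Bob: {P2, P3, P4, P5}.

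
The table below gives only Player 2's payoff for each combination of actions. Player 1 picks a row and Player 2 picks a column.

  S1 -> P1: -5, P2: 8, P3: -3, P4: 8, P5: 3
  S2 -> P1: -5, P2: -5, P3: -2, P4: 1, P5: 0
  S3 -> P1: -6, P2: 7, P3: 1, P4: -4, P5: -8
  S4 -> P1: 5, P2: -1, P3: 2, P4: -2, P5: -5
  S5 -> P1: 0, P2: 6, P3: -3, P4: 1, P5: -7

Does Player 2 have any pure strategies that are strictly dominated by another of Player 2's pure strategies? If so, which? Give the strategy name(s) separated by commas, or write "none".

P5

P1 is not dominated — it holds its own against P2 at S2 (-5=-5); P3 at S4 (5>2); P4 at S4 (5>-2); P5 at S3 (-6>-8).
P2 is not dominated — it holds its own against P1 at S1 (8>-5); P3 at S1 (8>-3); P4 at S1 (8=8); P5 at S1 (8>3).
Nothing dominates P3: P1 at S1 (-3>-5); P2 at S2 (-2>-5); P4 at S3 (1>-4); P5 at S3 (1>-8).
P4 is not dominated — it holds its own against P1 at S1 (8>-5); P2 at S1 (8=8); P3 at S1 (8>-3); P5 at S1 (8>3).
P5: dominated, since P4 does at least as well everywhere (S1: 8>3, S2: 1>0, S3: -4>-8, S4: -2>-5, S5: 1>-7).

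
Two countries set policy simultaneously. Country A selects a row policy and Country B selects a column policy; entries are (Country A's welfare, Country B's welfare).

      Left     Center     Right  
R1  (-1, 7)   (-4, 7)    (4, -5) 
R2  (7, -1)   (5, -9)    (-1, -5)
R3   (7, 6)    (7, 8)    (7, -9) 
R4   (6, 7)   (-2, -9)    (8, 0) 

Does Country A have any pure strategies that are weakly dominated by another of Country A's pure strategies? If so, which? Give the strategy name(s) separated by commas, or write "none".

R1, R2

R1: dominated, since R3 does at least as well everywhere (Left: 7>-1, Center: 7>-4, Right: 7>4).
R2: dominated, since R3 does at least as well everywhere (Left: 7=7, Center: 7>5, Right: 7>-1).
R3: no other strategy beats it everywhere (R1 at Left (7>-1); R2 at Center (7>5); R4 at Left (7>6)).
Nothing dominates R4: R1 at Left (6>-1); R2 at Right (8>-1); R3 at Right (8>7).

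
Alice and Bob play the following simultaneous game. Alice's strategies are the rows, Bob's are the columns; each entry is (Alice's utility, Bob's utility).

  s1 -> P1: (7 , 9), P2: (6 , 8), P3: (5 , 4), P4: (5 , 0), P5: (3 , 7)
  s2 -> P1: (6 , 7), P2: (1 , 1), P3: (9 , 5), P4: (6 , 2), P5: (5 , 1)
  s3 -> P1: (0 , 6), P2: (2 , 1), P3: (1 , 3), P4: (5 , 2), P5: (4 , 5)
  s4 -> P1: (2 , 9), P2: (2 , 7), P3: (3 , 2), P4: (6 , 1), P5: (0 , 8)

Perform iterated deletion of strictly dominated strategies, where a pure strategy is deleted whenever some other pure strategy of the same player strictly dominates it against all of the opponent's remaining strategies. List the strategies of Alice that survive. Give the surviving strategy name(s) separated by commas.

s1

Column P2 is eliminated: P1 beats it against every remaining row (s1: 9>8, s2: 7>1, s3: 6>1, s4: 9>7).
Row s3 is eliminated: s2 beats it against every remaining column (P1: 6>0, P3: 9>1, P4: 6>5, P5: 5>4).
Bob's strategy P3 is strictly dominated by P1 (s1: 9>4, s2: 7>5, s4: 9>2) and is removed.
Column P4 is eliminated: P1 beats it against every remaining row (s1: 9>0, s2: 7>2, s4: 9>1).
Alice's strategy s4 is strictly dominated by s1 (P1: 7>2, P5: 3>0) and is removed.
Bob's strategy P5 is strictly dominated by P1 (s1: 9>7, s2: 7>1) and is removed.
For Alice, s1 strictly dominates s2 on the remaining columns (P1: 7>6); eliminate s2.
Among the remaining strategies, none is strictly dominated by another pure strategy of the same player, so the elimination stops.
Surviving strategies — Alice: {s1}; Bob: {P1}.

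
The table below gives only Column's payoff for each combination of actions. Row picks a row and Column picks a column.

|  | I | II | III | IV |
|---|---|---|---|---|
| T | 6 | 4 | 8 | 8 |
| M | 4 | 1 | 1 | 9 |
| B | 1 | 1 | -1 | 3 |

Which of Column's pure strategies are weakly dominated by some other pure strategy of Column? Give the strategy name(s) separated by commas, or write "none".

IV weakly dominates I — T: 8>6, M: 9>4, B: 3>1.
II: dominated, since I does at least as well everywhere (T: 6>4, M: 4>1, B: 1=1).
IV weakly dominates III — T: 8=8, M: 9>1, B: 3>-1.
IV: no other strategy beats it everywhere (I at T (8>6); II at T (8>4); III at M (9>1)).

I, II, III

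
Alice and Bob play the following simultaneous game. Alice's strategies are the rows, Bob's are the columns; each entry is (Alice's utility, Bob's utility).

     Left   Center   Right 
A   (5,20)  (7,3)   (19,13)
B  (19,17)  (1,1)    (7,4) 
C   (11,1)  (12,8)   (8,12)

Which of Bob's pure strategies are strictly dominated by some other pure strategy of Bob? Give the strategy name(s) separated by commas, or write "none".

Left is not dominated — it holds its own against Center at A (20>3); Right at A (20>13).
Center: dominated, since Right does at least as well everywhere (A: 13>3, B: 4>1, C: 12>8).
Nothing dominates Right: Left at C (12>1); Center at A (13>3).

Center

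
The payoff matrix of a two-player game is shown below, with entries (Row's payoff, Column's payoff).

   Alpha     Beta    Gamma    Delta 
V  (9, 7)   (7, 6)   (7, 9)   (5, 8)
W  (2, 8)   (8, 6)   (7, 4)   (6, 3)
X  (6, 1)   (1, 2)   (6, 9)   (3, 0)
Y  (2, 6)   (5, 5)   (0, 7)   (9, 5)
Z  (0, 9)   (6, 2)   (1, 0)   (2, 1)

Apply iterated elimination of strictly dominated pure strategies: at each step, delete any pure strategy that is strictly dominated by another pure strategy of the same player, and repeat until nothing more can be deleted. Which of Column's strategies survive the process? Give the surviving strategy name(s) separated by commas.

Alpha, Gamma

For Row, V strictly dominates X on the remaining columns (Alpha: 9>6, Beta: 7>1, Gamma: 7>6, Delta: 5>3); eliminate X.
Row Z is eliminated: V beats it against every remaining column (Alpha: 9>0, Beta: 7>6, Gamma: 7>1, Delta: 5>2).
For Column, Alpha strictly dominates Beta on the remaining rows (V: 7>6, W: 8>6, Y: 6>5); eliminate Beta.
Column Delta is eliminated: Gamma beats it against every remaining row (V: 9>8, W: 4>3, Y: 7>5).
Row's strategy Y is strictly dominated by V (Alpha: 9>2, Gamma: 7>0) and is removed.
Among the remaining strategies, none is strictly dominated by another pure strategy of the same player, so the elimination stops.
Surviving strategies — Row: {V, W}; Column: {Alpha, Gamma}.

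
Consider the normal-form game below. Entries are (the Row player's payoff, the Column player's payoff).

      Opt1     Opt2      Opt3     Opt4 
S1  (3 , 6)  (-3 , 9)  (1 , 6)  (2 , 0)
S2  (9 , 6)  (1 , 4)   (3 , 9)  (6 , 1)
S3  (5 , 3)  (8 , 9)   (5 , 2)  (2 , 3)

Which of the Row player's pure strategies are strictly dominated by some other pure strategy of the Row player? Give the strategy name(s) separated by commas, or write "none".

S1

S1 is strictly dominated by S2 (Opt1: 9>3, Opt2: 1>-3, Opt3: 3>1, Opt4: 6>2).
S2 is not dominated — it holds its own against S1 at Opt1 (9>3); S3 at Opt1 (9>5).
Nothing dominates S3: S1 at Opt1 (5>3); S2 at Opt2 (8>1).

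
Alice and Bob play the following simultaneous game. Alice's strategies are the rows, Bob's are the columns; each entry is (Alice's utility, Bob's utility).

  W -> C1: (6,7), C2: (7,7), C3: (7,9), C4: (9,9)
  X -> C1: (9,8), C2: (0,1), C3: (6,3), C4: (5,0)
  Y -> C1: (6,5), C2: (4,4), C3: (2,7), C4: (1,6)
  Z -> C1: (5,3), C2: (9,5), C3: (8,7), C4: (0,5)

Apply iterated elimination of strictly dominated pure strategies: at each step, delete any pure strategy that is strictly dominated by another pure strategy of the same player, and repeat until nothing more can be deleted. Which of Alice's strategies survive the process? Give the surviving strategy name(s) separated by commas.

Column C2 is eliminated: C3 beats it against every remaining row (W: 9>7, X: 3>1, Y: 7>4, Z: 7>5).
Row Y is eliminated: X beats it against every remaining column (C1: 9>6, C3: 6>2, C4: 5>1).
Among the remaining strategies, none is strictly dominated by another pure strategy of the same player, so the elimination stops.
Surviving strategies — Alice: {W, X, Z}; Bob: {C1, C3, C4}.

W, X, Z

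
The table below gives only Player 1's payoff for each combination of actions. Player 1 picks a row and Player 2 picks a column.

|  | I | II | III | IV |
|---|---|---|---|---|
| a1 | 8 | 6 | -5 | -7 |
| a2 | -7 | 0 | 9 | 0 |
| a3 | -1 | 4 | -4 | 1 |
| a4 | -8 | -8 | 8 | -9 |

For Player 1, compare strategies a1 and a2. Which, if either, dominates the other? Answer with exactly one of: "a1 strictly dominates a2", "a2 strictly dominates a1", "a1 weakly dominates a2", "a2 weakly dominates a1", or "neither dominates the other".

a1's payoffs vs a2's, by Player 2's action — I: 8>-7, II: 6>0, III: -5<9, IV: -7<0.
a1 does better at I, II but worse at III, IV; neither strategy dominates the other.

neither dominates the other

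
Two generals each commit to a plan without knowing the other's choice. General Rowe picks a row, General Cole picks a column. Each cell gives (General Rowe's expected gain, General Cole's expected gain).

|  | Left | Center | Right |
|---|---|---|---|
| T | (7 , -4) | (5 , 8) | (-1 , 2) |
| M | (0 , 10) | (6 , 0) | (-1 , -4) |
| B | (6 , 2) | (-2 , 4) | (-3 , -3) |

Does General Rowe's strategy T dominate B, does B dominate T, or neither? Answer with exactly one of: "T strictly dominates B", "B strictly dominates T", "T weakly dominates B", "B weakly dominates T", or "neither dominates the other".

T's payoffs vs B's, by General Cole's action — Left: 7>6, Center: 5>-2, Right: -1>-3.
T gives a strictly higher payoff against each choice by General Cole, so T strictly dominates B.

T strictly dominates B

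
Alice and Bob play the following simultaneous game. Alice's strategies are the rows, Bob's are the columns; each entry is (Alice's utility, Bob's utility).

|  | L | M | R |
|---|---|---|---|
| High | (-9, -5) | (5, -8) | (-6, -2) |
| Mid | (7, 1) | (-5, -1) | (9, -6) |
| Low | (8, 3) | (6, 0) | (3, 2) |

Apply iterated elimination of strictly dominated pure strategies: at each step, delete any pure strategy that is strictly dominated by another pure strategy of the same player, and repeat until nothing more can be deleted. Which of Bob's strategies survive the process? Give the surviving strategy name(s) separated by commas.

L

Row High is eliminated: Low beats it against every remaining column (L: 8>-9, M: 6>5, R: 3>-6).
For Bob, L strictly dominates M on the remaining rows (Mid: 1>-1, Low: 3>0); eliminate M.
Bob's strategy R is strictly dominated by L (Mid: 1>-6, Low: 3>2) and is removed.
For Alice, Low strictly dominates Mid on the remaining columns (L: 8>7); eliminate Mid.
Among the remaining strategies, none is strictly dominated by another pure strategy of the same player, so the elimination stops.
Surviving strategies — Alice: {Low}; Bob: {L}.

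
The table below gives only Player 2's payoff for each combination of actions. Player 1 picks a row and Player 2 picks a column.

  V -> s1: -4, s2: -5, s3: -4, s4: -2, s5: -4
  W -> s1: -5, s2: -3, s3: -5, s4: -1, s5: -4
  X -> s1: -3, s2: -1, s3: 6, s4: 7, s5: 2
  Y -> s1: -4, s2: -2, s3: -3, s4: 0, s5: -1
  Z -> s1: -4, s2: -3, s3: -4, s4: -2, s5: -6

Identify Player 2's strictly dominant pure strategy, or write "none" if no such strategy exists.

s4

s4 vs s1: V: -2>-4, W: -1>-5, X: 7>-3, Y: 0>-4, Z: -2>-4.
s4 vs s2: V: -2>-5, W: -1>-3, X: 7>-1, Y: 0>-2, Z: -2>-3.
s4 vs s3: V: -2>-4, W: -1>-5, X: 7>6, Y: 0>-3, Z: -2>-4.
s4 vs s5: V: -2>-4, W: -1>-4, X: 7>2, Y: 0>-1, Z: -2>-6.
s4 strictly beats every other strategy against every opponent action, so it is strictly dominant.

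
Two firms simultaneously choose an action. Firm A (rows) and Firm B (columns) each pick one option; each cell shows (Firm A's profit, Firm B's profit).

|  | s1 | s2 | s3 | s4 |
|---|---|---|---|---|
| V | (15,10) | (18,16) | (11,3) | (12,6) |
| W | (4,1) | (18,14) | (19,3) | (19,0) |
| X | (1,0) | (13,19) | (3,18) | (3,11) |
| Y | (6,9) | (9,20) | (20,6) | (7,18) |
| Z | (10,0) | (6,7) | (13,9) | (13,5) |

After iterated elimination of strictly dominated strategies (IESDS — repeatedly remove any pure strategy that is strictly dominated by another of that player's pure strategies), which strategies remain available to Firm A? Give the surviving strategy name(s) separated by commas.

V, W

Firm A's strategy X is strictly dominated by V (s1: 15>1, s2: 18>13, s3: 11>3, s4: 12>3) and is removed.
Column s1 is eliminated: s2 beats it against every remaining row (V: 16>10, W: 14>1, Y: 20>9, Z: 7>0).
For Firm A, W strictly dominates Z on the remaining columns (s2: 18>6, s3: 19>13, s4: 19>13); eliminate Z.
For Firm B, s2 strictly dominates s3 on the remaining rows (V: 16>3, W: 14>3, Y: 20>6); eliminate s3.
Row Y is eliminated: V beats it against every remaining column (s2: 18>9, s4: 12>7).
Column s4 is eliminated: s2 beats it against every remaining row (V: 16>6, W: 14>0).
Among the remaining strategies, none is strictly dominated by another pure strategy of the same player, so the elimination stops.
Surviving strategies — Firm A: {V, W}; Firm B: {s2}.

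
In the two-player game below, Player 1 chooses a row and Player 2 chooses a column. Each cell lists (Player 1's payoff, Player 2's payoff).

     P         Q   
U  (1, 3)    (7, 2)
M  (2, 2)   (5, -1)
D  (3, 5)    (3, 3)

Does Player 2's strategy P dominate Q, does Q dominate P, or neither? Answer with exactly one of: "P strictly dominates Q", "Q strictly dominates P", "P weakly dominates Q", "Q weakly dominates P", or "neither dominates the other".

P strictly dominates Q

P's payoffs vs Q's, by Player 1's action — U: 3>2, M: 2>-1, D: 5>3.
P gives a strictly higher payoff against each opponent action, so P strictly dominates Q.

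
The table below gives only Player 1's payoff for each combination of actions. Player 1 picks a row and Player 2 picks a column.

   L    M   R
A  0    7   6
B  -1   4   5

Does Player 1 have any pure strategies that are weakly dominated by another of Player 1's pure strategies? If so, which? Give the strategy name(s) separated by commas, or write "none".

A: no other strategy beats it everywhere (B at L (0>-1)).
A weakly dominates B — L: 0>-1, M: 7>4, R: 6>5.

B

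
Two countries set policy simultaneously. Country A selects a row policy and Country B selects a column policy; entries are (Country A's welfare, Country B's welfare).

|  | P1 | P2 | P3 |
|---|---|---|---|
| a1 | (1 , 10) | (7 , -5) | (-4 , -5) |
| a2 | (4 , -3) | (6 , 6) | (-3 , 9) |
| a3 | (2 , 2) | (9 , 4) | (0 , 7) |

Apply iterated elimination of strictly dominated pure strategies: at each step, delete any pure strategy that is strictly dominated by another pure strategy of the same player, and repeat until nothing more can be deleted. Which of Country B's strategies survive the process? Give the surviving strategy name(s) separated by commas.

Country A's strategy a1 is strictly dominated by a3 (P1: 2>1, P2: 9>7, P3: 0>-4) and is removed.
Column P1 is eliminated: P2 beats it against every remaining row (a2: 6>-3, a3: 4>2).
Row a2 is eliminated: a3 beats it against every remaining column (P2: 9>6, P3: 0>-3).
Country B's strategy P2 is strictly dominated by P3 (a3: 7>4) and is removed.
Among the remaining strategies, none is strictly dominated by another pure strategy of the same player, so the elimination stops.
Surviving strategies — Country A: {a3}; Country B: {P3}.

P3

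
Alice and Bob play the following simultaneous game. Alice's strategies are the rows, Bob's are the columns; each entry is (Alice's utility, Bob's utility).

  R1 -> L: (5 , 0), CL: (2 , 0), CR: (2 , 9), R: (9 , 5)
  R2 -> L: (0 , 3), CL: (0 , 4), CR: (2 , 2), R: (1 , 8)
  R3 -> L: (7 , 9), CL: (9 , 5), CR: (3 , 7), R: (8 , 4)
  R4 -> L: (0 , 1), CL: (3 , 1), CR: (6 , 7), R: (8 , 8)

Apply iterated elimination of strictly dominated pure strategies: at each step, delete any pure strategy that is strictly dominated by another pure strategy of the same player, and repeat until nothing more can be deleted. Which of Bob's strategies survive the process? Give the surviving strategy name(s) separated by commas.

L, CR, R

Row R2 is eliminated: R3 beats it against every remaining column (L: 7>0, CL: 9>0, CR: 3>2, R: 8>1).
Bob's strategy CL is strictly dominated by CR (R1: 9>0, R3: 7>5, R4: 7>1) and is removed.
Among the remaining strategies, none is strictly dominated by another pure strategy of the same player, so the elimination stops.
Surviving strategies — Alice: {R1, R3, R4}; Bob: {L, CR, R}.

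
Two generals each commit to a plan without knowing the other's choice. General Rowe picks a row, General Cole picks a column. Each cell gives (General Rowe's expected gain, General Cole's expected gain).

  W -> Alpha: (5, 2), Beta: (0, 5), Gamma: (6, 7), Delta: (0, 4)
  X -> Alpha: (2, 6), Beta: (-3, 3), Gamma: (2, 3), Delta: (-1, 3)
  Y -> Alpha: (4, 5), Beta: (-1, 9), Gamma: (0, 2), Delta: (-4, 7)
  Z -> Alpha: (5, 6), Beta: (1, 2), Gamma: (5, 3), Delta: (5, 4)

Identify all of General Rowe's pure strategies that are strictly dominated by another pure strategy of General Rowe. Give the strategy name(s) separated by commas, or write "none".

Nothing dominates W: X at Alpha (5>2); Y at Alpha (5>4); Z at Alpha (5=5).
W strictly dominates X — Alpha: 5>2, Beta: 0>-3, Gamma: 6>2, Delta: 0>-1.
W strictly dominates Y — Alpha: 5>4, Beta: 0>-1, Gamma: 6>0, Delta: 0>-4.
Nothing dominates Z: W at Alpha (5=5); X at Alpha (5>2); Y at Alpha (5>4).

X, Y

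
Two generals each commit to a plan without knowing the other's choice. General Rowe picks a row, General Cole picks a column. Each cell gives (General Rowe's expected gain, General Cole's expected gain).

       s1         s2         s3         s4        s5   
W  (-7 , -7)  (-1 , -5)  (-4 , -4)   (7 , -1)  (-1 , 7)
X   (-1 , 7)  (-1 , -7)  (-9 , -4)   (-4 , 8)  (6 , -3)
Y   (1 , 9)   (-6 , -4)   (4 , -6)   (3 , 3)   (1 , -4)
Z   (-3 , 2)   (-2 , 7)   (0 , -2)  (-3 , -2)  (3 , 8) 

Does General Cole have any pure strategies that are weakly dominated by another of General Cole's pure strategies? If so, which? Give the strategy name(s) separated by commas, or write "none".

Nothing dominates s1: s2 at X (7>-7); s3 at X (7>-4); s4 at Y (9>3); s5 at X (7>-3).
s2: dominated, since s5 does at least as well everywhere (W: 7>-5, X: -3>-7, Y: -4=-4, Z: 8>7).
s3 is weakly dominated by s4 (W: -1>-4, X: 8>-4, Y: 3>-6, Z: -2=-2).
Nothing dominates s4: s1 at W (-1>-7); s2 at W (-1>-5); s3 at W (-1>-4); s5 at X (8>-3).
s5: no other strategy beats it everywhere (s1 at W (7>-7); s2 at W (7>-5); s3 at W (7>-4); s4 at W (7>-1)).

s2, s3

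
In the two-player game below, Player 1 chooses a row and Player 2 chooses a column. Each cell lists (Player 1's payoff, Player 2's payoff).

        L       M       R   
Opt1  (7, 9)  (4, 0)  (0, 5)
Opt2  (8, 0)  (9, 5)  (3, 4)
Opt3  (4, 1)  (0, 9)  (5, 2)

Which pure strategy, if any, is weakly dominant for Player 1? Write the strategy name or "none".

none

Opt1 fails to dominate Opt2 at L (7<8).
Opt2 fails to dominate Opt3 at R (3<5).
Opt3 fails to dominate Opt1 at L (4<7).
No single strategy dominates all the others.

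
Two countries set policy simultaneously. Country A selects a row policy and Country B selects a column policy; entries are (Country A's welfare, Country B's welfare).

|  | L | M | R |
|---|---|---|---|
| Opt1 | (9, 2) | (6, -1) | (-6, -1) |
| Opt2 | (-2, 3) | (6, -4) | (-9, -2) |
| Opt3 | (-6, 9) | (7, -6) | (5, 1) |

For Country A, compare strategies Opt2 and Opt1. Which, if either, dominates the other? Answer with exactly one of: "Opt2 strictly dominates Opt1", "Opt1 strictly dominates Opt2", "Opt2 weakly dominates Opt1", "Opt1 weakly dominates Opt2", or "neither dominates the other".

Opt1 weakly dominates Opt2

Compare Opt2 to Opt1 across each opponent action: L: -2<9, M: 6=6, R: -9<-6.
Opt1 is at least as good everywhere and strictly better somewhere (tied at M), so Opt1 weakly dominates Opt2.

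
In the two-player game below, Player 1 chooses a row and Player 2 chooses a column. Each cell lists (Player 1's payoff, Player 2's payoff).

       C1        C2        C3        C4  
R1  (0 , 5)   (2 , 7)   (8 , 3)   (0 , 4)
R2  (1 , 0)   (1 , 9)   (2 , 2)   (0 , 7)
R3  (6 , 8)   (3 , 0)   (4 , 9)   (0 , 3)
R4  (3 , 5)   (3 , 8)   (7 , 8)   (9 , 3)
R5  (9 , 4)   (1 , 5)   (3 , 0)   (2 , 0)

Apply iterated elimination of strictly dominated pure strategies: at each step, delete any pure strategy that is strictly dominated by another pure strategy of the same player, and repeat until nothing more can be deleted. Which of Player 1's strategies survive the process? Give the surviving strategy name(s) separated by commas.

R1, R3, R4, R5

Player 1's strategy R2 is strictly dominated by R4 (C1: 3>1, C2: 3>1, C3: 7>2, C4: 9>0) and is removed.
Column C4 is eliminated: C1 beats it against every remaining row (R1: 5>4, R3: 8>3, R4: 5>3, R5: 4>0).
Among the remaining strategies, none is strictly dominated by another pure strategy of the same player, so the elimination stops.
Surviving strategies — Player 1: {R1, R3, R4, R5}; Player 2: {C1, C2, C3}.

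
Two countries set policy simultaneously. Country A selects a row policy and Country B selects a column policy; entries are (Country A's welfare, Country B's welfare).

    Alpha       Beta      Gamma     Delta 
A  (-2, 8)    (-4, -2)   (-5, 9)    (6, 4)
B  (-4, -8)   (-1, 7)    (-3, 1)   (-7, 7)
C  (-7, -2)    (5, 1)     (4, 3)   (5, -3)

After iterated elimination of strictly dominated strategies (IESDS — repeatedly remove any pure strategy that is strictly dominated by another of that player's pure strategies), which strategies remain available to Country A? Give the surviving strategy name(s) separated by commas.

For Country B, Gamma strictly dominates Alpha on the remaining rows (A: 9>8, B: 1>-8, C: 3>-2); eliminate Alpha.
Row B is eliminated: C beats it against every remaining column (Beta: 5>-1, Gamma: 4>-3, Delta: 5>-7).
Country B's strategy Beta is strictly dominated by Gamma (A: 9>-2, C: 3>1) and is removed.
For Country B, Gamma strictly dominates Delta on the remaining rows (A: 9>4, C: 3>-3); eliminate Delta.
For Country A, C strictly dominates A on the remaining columns (Gamma: 4>-5); eliminate A.
Among the remaining strategies, none is strictly dominated by another pure strategy of the same player, so the elimination stops.
Surviving strategies — Country A: {C}; Country B: {Gamma}.

C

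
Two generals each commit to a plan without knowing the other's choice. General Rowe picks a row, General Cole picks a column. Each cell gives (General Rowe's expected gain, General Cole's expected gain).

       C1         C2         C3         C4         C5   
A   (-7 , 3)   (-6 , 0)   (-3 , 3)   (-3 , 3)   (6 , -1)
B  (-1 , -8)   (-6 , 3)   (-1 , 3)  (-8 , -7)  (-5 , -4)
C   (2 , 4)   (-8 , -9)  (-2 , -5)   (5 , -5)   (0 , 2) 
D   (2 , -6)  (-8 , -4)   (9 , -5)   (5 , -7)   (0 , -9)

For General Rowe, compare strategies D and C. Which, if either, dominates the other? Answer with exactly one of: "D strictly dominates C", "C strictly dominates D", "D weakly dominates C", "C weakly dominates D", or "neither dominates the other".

D's payoffs vs C's, by General Cole's action — C1: 2=2, C2: -8=-8, C3: 9>-2, C4: 5=5, C5: 0=0.
D is at least as good everywhere and strictly better somewhere (tied only at C1, C2, C4, C5), so D weakly but not strictly dominates C.

D weakly dominates C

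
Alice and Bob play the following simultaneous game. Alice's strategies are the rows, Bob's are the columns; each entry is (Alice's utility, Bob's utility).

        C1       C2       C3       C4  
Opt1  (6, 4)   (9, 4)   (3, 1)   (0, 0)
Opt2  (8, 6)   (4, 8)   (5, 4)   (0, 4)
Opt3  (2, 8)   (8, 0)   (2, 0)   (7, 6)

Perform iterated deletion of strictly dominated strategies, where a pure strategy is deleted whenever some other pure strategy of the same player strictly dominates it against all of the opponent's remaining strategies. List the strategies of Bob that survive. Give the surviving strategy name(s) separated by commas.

Column C3 is eliminated: C1 beats it against every remaining row (Opt1: 4>1, Opt2: 6>4, Opt3: 8>0).
Bob's strategy C4 is strictly dominated by C1 (Opt1: 4>0, Opt2: 6>4, Opt3: 8>6) and is removed.
For Alice, Opt1 strictly dominates Opt3 on the remaining columns (C1: 6>2, C2: 9>8); eliminate Opt3.
Among the remaining strategies, none is strictly dominated by another pure strategy of the same player, so the elimination stops.
Surviving strategies — Alice: {Opt1, Opt2}; Bob: {C1, C2}.

C1, C2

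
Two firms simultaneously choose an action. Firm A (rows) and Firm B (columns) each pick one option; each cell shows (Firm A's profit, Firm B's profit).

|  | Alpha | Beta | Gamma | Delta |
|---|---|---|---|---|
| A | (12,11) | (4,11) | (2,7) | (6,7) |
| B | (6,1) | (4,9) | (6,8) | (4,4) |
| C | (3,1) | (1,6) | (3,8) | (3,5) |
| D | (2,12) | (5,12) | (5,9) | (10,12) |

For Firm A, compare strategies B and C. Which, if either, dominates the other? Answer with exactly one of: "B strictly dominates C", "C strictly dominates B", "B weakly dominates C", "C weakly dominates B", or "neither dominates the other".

B's payoffs vs C's, by Firm B's action — Alpha: 6>3, Beta: 4>1, Gamma: 6>3, Delta: 4>3.
Every comparison favours B, so B strictly dominates C.

B strictly dominates C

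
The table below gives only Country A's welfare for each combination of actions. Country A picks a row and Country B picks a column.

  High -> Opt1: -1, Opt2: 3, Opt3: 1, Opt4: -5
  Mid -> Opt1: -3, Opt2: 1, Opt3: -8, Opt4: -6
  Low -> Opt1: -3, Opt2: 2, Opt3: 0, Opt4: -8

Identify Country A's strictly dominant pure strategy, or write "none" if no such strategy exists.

High vs Mid: Opt1: -1>-3, Opt2: 3>1, Opt3: 1>-8, Opt4: -5>-6.
High vs Low: Opt1: -1>-3, Opt2: 3>2, Opt3: 1>0, Opt4: -5>-8.
High strictly beats every other strategy against every opponent action, so it is strictly dominant.

High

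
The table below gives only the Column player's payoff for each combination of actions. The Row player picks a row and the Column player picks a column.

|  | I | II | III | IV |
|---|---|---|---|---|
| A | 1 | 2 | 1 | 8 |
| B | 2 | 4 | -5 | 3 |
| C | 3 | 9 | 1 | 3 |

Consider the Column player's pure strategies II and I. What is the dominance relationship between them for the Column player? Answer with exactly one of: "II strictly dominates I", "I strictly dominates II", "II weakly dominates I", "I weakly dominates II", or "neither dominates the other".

II's payoffs vs I's, by the Row player's action — A: 2>1, B: 4>2, C: 9>3.
Every comparison favours II, so II strictly dominates I.

II strictly dominates I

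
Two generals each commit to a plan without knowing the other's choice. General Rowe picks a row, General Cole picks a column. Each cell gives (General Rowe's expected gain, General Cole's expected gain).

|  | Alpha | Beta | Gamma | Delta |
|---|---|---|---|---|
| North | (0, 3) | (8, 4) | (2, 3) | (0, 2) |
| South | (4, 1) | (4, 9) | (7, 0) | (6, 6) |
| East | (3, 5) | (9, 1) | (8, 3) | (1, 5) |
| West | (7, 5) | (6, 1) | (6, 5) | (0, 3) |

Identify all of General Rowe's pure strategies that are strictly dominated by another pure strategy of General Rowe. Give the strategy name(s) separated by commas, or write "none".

North

East strictly dominates North — Alpha: 3>0, Beta: 9>8, Gamma: 8>2, Delta: 1>0.
South is not dominated — it holds its own against North at Alpha (4>0); East at Alpha (4>3); West at Gamma (7>6).
Nothing dominates East: North at Alpha (3>0); South at Beta (9>4); West at Beta (9>6).
Nothing dominates West: North at Alpha (7>0); South at Alpha (7>4); East at Alpha (7>3).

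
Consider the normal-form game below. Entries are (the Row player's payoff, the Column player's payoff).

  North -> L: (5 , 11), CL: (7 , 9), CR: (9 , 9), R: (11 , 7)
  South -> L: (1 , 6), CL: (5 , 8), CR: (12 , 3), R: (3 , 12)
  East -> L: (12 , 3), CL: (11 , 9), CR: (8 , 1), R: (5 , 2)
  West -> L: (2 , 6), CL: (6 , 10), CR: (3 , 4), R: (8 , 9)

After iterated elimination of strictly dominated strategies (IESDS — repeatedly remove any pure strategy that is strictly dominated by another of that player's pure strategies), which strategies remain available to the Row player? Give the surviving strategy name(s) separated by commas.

East

For the Row player, North strictly dominates West on the remaining columns (L: 5>2, CL: 7>6, CR: 9>3, R: 11>8); eliminate West.
Column CR is eliminated: L beats it against every remaining row (North: 11>9, South: 6>3, East: 3>1).
Row South is eliminated: North beats it against every remaining column (L: 5>1, CL: 7>5, R: 11>3).
For the Column player, L strictly dominates R on the remaining rows (North: 11>7, East: 3>2); eliminate R.
The Row player's strategy North is strictly dominated by East (L: 12>5, CL: 11>7) and is removed.
For the Column player, CL strictly dominates L on the remaining rows (East: 9>3); eliminate L.
Among the remaining strategies, none is strictly dominated by another pure strategy of the same player, so the elimination stops.
Surviving strategies — the Row player: {East}; the Column player: {CL}.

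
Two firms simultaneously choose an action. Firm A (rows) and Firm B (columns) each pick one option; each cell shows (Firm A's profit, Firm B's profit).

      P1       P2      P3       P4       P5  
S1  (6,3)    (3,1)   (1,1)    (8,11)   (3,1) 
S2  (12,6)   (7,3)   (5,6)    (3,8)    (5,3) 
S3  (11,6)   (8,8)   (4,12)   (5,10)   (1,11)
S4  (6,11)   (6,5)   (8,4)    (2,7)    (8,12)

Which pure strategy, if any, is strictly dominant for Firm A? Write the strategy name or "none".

S1 fails to dominate S2 at P1 (6<12).
S2 fails to dominate S1 at P4 (3<8).
S3 fails to dominate S1 at P4 (5<8).
S4 fails to dominate S1 at P1 (6=6).
No single strategy dominates all the others.

none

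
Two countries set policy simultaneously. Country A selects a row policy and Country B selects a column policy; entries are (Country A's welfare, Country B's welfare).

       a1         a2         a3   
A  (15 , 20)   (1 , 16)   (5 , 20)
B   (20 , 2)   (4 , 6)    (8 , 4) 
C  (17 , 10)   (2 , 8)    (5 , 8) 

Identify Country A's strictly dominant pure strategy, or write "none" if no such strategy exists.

B vs A: a1: 20>15, a2: 4>1, a3: 8>5.
B vs C: a1: 20>17, a2: 4>2, a3: 8>5.
B strictly beats every other strategy against every opponent action, so it is strictly dominant.

B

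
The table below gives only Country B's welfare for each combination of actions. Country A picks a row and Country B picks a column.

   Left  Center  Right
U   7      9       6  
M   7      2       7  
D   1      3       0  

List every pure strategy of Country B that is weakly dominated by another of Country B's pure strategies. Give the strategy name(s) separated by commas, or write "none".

Right

Left: no other strategy beats it everywhere (Center at M (7>2); Right at U (7>6)).
Nothing dominates Center: Left at U (9>7); Right at U (9>6).
Right is weakly dominated by Left (U: 7>6, M: 7=7, D: 1>0).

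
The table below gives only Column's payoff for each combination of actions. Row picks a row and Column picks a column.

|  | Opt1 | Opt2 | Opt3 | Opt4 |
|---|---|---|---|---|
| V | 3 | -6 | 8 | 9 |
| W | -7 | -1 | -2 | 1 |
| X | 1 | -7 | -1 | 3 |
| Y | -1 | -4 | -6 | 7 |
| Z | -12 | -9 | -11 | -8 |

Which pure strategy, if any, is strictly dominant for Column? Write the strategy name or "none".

Opt4

Opt4 vs Opt1: V: 9>3, W: 1>-7, X: 3>1, Y: 7>-1, Z: -8>-12.
Opt4 vs Opt2: V: 9>-6, W: 1>-1, X: 3>-7, Y: 7>-4, Z: -8>-9.
Opt4 vs Opt3: V: 9>8, W: 1>-2, X: 3>-1, Y: 7>-6, Z: -8>-11.
Opt4 strictly beats every other strategy against every opponent action, so it is strictly dominant.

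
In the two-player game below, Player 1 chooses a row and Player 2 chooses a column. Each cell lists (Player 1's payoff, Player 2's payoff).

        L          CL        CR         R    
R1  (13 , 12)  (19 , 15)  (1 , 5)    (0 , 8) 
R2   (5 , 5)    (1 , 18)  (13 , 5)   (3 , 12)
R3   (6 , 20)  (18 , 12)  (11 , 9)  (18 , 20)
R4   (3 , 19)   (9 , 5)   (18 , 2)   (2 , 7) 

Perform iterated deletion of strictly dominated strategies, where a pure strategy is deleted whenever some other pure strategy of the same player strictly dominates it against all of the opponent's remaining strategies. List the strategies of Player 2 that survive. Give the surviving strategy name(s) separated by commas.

For Player 2, CL strictly dominates CR on the remaining rows (R1: 15>5, R2: 18>5, R3: 12>9, R4: 5>2); eliminate CR.
Row R2 is eliminated: R3 beats it against every remaining column (L: 6>5, CL: 18>1, R: 18>3).
Player 1's strategy R4 is strictly dominated by R3 (L: 6>3, CL: 18>9, R: 18>2) and is removed.
Among the remaining strategies, none is strictly dominated by another pure strategy of the same player, so the elimination stops.
Surviving strategies — Player 1: {R1, R3}; Player 2: {L, CL, R}.

L, CL, R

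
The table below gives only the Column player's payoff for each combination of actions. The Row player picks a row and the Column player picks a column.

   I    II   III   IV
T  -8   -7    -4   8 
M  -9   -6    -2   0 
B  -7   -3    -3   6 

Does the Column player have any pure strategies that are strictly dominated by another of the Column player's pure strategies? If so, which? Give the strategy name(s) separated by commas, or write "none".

I, II, III

I is strictly dominated by II (T: -7>-8, M: -6>-9, B: -3>-7).
IV strictly dominates II — T: 8>-7, M: 0>-6, B: 6>-3.
III: dominated, since IV does at least as well everywhere (T: 8>-4, M: 0>-2, B: 6>-3).
IV: no other strategy beats it everywhere (I at T (8>-8); II at T (8>-7); III at T (8>-4)).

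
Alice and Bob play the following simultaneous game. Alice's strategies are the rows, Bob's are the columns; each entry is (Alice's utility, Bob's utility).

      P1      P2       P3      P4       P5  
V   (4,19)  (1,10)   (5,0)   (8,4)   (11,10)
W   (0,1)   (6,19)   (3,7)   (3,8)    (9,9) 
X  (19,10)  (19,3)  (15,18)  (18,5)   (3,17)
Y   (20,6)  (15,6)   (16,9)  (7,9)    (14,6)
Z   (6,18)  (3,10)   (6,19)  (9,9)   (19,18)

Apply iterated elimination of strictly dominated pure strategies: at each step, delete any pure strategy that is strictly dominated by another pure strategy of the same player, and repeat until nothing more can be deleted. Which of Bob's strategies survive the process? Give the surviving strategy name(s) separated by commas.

Row V is eliminated: Z beats it against every remaining column (P1: 6>4, P2: 3>1, P3: 6>5, P4: 9>8, P5: 19>11).
For Alice, Y strictly dominates W on the remaining columns (P1: 20>0, P2: 15>6, P3: 16>3, P4: 7>3, P5: 14>9); eliminate W.
Column P1 is eliminated: P3 beats it against every remaining row (X: 18>10, Y: 9>6, Z: 19>18).
Column P2 is eliminated: P3 beats it against every remaining row (X: 18>3, Y: 9>6, Z: 19>10).
For Bob, P3 strictly dominates P5 on the remaining rows (X: 18>17, Y: 9>6, Z: 19>18); eliminate P5.
For Alice, X strictly dominates Z on the remaining columns (P3: 15>6, P4: 18>9); eliminate Z.
Among the remaining strategies, none is strictly dominated by another pure strategy of the same player, so the elimination stops.
Surviving strategies — Alice: {X, Y}; Bob: {P3, P4}.

P3, P4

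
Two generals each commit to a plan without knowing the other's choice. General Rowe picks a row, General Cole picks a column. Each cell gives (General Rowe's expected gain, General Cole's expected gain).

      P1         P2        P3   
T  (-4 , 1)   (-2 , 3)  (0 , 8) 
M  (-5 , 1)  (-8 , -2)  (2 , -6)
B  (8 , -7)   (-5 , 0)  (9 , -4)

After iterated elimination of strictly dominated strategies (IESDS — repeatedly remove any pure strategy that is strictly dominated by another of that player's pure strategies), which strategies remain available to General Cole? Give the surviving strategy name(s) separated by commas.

For General Rowe, B strictly dominates M on the remaining columns (P1: 8>-5, P2: -5>-8, P3: 9>2); eliminate M.
General Cole's strategy P1 is strictly dominated by P2 (T: 3>1, B: 0>-7) and is removed.
Among the remaining strategies, none is strictly dominated by another pure strategy of the same player, so the elimination stops.
Surviving strategies — General Rowe: {T, B}; General Cole: {P2, P3}.

P2, P3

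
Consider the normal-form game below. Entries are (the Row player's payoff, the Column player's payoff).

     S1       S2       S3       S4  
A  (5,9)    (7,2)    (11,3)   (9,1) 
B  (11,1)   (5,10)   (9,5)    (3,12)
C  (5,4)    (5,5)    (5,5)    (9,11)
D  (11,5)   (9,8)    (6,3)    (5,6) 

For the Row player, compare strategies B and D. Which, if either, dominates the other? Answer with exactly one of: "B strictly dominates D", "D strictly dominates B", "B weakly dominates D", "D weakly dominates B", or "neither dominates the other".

neither dominates the other

B's payoffs vs D's, by the Column player's action — S1: 11=11, S2: 5<9, S3: 9>6, S4: 3<5.
B does better at S3 but worse at S2, S4; neither strategy dominates the other.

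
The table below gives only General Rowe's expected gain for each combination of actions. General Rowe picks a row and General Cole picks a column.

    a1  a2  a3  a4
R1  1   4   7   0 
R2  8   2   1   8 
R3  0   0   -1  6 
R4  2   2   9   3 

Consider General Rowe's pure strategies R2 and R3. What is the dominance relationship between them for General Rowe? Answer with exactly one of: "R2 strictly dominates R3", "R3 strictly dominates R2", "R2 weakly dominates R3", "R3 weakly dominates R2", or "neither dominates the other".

R2's payoffs vs R3's, by General Cole's action — a1: 8>0, a2: 2>0, a3: 1>-1, a4: 8>6.
R2 gives a strictly higher payoff against every action of General Cole, so R2 strictly dominates R3.

R2 strictly dominates R3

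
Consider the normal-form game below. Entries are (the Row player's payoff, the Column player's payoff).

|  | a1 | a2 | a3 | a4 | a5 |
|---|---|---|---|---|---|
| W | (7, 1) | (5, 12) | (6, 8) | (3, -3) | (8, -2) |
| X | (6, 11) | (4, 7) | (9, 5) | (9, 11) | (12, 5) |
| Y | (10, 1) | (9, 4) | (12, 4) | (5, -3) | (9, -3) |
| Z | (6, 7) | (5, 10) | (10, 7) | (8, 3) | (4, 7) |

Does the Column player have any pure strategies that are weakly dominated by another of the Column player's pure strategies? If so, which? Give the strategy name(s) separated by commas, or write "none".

a1: no other strategy beats it everywhere (a2 at X (11>7); a3 at X (11>5); a4 at W (1>-3); a5 at W (1>-2)).
a2: no other strategy beats it everywhere (a1 at W (12>1); a3 at W (12>8); a4 at W (12>-3); a5 at W (12>-2)).
a3: dominated, since a2 does at least as well everywhere (W: 12>8, X: 7>5, Y: 4=4, Z: 10>7).
a4: dominated, since a1 does at least as well everywhere (W: 1>-3, X: 11=11, Y: 1>-3, Z: 7>3).
a1 weakly dominates a5 — W: 1>-2, X: 11>5, Y: 1>-3, Z: 7=7.

a3, a4, a5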